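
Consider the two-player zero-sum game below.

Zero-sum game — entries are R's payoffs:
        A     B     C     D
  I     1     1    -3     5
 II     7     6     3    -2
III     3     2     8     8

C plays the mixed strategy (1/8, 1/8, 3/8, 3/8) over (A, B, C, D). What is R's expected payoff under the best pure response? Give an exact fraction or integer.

I: (1)·(1/8) + (1)·(1/8) + (-3)·(3/8) + (5)·(3/8) = 1.
II: (7)·(1/8) + (6)·(1/8) + (3)·(3/8) + (-2)·(3/8) = 2.
III: (3)·(1/8) + (2)·(1/8) + (8)·(3/8) + (8)·(3/8) = 53/8.
The best pure response is III with expected payoff 53/8.

53/8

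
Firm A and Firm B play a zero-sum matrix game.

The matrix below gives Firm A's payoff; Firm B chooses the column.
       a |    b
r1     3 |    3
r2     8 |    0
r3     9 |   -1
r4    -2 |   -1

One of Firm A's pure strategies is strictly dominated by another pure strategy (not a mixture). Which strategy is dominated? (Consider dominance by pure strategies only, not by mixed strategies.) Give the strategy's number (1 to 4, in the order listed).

4

Compare r4 with r1: 3 > -2, 3 > -1.
So r1 strictly dominates r4 for Firm A; r4 is strictly dominated.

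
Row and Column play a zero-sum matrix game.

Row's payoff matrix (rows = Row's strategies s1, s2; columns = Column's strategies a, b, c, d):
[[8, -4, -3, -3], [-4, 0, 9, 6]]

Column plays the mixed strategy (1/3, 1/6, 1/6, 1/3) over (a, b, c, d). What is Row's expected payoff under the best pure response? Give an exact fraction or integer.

13/6

s1: (8)·(1/3) + (-4)·(1/6) + (-3)·(1/6) + (-3)·(1/3) = 1/2.
s2: (-4)·(1/3) + (0)·(1/6) + (9)·(1/6) + (6)·(1/3) = 13/6.
The best pure response is s2 with expected payoff 13/6.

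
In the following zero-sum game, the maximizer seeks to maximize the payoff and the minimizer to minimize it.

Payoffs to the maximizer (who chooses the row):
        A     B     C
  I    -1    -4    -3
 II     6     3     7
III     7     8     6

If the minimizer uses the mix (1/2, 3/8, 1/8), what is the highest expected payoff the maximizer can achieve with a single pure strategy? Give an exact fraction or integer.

29/4

I: (-1)·(1/2) + (-4)·(3/8) + (-3)·(1/8) = -19/8.
II: (6)·(1/2) + (3)·(3/8) + (7)·(1/8) = 5.
III: (7)·(1/2) + (8)·(3/8) + (6)·(1/8) = 29/4.
The best pure response is III with expected payoff 29/4.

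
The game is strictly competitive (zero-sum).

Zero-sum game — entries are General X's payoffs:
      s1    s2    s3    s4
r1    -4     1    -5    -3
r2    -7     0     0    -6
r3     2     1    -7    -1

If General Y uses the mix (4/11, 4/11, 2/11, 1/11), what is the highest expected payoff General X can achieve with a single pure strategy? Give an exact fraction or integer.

-3/11

r1: (-4)·(4/11) + (1)·(4/11) + (-5)·(2/11) + (-3)·(1/11) = -25/11.
r2: (-7)·(4/11) + (0)·(4/11) + (0)·(2/11) + (-6)·(1/11) = -34/11.
r3: (2)·(4/11) + (1)·(4/11) + (-7)·(2/11) + (-1)·(1/11) = -3/11.
The best pure response is r3 with expected payoff -3/11.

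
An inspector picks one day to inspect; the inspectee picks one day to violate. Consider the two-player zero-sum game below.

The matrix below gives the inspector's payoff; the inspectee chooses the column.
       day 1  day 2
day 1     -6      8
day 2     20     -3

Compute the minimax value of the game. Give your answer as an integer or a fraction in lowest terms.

142/37

Row minima are -6 and -3, so the inspector's maximin is -3; column maxima are 20 and 8, so the inspectee's minimax is 8. These differ, so the equilibrium is in mixed strategies.
Let the inspector play day 1 with probability p. The inspectee is indifferent when −6p + 20(1−p) = 8p − 3(1−p), giving p = 23/37.
Let the inspectee play day 1 with probability q. The inspector is indifferent when −6q + 8(1−q) = 20q − 3(1−q), giving q = 11/37.
The value is -6·(11/37) + (8)·(26/37) = 142/37.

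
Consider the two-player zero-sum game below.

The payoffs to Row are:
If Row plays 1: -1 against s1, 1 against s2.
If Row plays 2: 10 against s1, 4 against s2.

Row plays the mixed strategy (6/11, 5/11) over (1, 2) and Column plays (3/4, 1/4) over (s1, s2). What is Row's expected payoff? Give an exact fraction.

Against (3/4, 1/4), each row's expected payoff is 1: -1/2; 2: 17/2.
Taking the (6/11, 5/11)-weighted average: (6/11)·(-1/2) + (5/11)·(17/2) = 79/22.

79/22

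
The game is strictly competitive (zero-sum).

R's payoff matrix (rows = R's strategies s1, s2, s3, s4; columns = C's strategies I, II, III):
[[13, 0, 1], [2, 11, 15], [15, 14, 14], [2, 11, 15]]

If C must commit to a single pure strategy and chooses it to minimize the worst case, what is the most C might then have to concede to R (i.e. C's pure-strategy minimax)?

The worst case (largest entry) in each column is I: 15, II: 14, III: 15.
The best (smallest) of these is 14.

14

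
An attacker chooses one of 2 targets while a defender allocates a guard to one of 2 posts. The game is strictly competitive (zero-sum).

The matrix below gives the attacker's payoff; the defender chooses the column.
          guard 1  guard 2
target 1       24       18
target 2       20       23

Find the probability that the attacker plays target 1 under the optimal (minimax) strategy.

1/3

Row minima are 18 and 20, so the attacker's maximin is 20; column maxima are 24 and 23, so the defender's minimax is 23. These differ, so the equilibrium is in mixed strategies.
Let the attacker play target 1 with probability p. The defender is indifferent when 24p + 20(1−p) = 18p + 23(1−p), giving p = 1/3.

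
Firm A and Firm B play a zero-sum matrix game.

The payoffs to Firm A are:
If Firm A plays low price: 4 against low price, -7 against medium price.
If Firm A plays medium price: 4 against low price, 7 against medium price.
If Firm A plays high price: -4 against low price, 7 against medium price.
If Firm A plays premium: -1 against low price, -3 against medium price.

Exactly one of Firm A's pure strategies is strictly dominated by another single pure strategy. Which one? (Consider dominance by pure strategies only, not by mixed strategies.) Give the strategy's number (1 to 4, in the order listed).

4

Compare premium with medium price: 4 > -1, 7 > -3.
So medium price strictly dominates premium for Firm A; premium is strictly dominated.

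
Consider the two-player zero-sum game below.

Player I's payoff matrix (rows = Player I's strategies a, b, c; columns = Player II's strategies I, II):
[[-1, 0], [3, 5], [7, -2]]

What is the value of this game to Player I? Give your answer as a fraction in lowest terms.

Row a is strictly dominated by row b, so Player I never plays it.
The remaining 2×2 game on (b, c) × (I, II) has no saddle point. Let Player I play b with probability p; indifference gives 3p + 7(1−p) = 5p − 2(1−p), so p = 9/11.
Similarly Player II's optimal q on I is 7/11, and the value is 3·(7/11) + (5)·(4/11) = 41/11.

41/11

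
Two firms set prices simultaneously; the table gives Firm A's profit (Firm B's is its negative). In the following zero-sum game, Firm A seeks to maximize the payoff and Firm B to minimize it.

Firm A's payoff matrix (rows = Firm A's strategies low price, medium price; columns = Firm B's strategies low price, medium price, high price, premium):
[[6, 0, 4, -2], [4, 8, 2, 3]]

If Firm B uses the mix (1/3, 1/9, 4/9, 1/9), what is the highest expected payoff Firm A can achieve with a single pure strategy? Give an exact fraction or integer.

32/9

low price: (6)·(1/3) + (0)·(1/9) + (4)·(4/9) + (-2)·(1/9) = 32/9.
medium price: (4)·(1/3) + (8)·(1/9) + (2)·(4/9) + (3)·(1/9) = 31/9.
The best pure response is low price with expected payoff 32/9.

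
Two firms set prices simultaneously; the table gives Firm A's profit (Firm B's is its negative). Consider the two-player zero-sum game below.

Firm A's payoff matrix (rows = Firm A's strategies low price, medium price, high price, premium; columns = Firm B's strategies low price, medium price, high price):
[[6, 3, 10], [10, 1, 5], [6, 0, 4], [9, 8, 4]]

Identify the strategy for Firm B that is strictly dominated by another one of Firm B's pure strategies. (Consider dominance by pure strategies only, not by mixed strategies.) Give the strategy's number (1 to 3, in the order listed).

1

Firm B prefers columns that give Firm A less. Compare low price with medium price: 3 < 6, 1 < 10, 0 < 6, 8 < 9.
So medium price strictly dominates low price for Firm B; low price is strictly dominated.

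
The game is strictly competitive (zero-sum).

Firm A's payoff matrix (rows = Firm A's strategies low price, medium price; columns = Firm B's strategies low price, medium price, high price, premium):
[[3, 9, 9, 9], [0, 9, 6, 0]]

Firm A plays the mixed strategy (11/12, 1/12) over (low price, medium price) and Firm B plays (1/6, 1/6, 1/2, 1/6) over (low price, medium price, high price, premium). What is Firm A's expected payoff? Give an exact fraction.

Against (1/6, 1/6, 1/2, 1/6), each row's expected payoff is low price: 8; medium price: 9/2.
Taking the (11/12, 1/12)-weighted average: (11/12)·(8) + (1/12)·(9/2) = 185/24.

185/24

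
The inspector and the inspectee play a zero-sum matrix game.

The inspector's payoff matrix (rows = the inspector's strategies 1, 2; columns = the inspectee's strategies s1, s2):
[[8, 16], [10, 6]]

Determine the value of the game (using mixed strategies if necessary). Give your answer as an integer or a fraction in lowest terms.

28/3

Row minima are 8 and 6, so the inspector's maximin is 8; column maxima are 10 and 16, so the inspectee's minimax is 10. These differ, so the equilibrium is in mixed strategies.
Let the inspector play 1 with probability p. The inspectee is indifferent when 8p + 10(1−p) = 16p + 6(1−p), giving p = 1/3.
Let the inspectee play s1 with probability q. The inspector is indifferent when 8q + 16(1−q) = 10q + 6(1−q), giving q = 5/6.
The value is 8·(5/6) + (16)·(1/6) = 28/3.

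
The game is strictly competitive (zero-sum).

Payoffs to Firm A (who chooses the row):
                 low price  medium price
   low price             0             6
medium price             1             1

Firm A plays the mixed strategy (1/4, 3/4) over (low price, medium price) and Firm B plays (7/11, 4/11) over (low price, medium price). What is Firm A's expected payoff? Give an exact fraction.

Against (7/11, 4/11), each row's expected payoff is low price: 24/11; medium price: 1.
Taking the (1/4, 3/4)-weighted average: (1/4)·(24/11) + (3/4)·(1) = 57/44.

57/44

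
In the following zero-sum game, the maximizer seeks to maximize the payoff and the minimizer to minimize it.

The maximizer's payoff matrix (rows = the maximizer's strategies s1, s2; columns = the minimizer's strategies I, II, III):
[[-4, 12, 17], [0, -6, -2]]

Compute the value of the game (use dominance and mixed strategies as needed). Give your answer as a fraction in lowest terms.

-12/11

Column III is strictly dominated by II for the minimizer (it gives the maximizer more in every row).
The remaining 2×2 game on (s1, s2) × (I, II) has no saddle point. Let the maximizer play s1 with probability p; indifference gives −4p = 12p − 6(1−p), so p = 3/11.
Similarly the minimizer's optimal q on I is 9/11, and the value is -4·(9/11) + (12)·(2/11) = -12/11.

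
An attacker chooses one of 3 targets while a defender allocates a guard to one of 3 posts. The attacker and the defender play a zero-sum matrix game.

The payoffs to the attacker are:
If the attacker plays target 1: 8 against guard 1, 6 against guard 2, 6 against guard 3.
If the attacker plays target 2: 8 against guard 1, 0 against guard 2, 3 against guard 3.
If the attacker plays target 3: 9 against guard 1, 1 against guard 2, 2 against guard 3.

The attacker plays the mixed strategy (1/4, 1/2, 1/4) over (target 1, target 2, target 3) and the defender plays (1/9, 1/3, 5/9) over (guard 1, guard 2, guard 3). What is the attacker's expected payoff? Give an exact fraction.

Against (1/9, 1/3, 5/9), each row's expected payoff is target 1: 56/9; target 2: 23/9; target 3: 22/9.
Taking the (1/4, 1/2, 1/4)-weighted average: (1/4)·(56/9) + (1/2)·(23/9) + (1/4)·(22/9) = 31/9.

31/9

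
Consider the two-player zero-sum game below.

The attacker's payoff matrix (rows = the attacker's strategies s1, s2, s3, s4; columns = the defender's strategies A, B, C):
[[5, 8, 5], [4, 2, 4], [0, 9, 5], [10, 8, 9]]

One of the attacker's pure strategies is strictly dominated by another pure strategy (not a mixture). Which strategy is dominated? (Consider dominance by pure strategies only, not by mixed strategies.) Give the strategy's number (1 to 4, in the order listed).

Compare s2 with s1: 5 > 4, 8 > 2, 5 > 4.
So s1 strictly dominates s2 for the attacker; s2 is strictly dominated.

2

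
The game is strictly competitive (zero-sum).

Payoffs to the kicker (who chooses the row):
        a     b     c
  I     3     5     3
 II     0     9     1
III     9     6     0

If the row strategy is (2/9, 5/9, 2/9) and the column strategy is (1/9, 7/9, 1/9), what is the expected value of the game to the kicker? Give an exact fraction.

56/9

Against (1/9, 7/9, 1/9), each row's expected payoff is I: 41/9; II: 64/9; III: 17/3.
Taking the (2/9, 5/9, 2/9)-weighted average: (2/9)·(41/9) + (5/9)·(64/9) + (2/9)·(17/3) = 56/9.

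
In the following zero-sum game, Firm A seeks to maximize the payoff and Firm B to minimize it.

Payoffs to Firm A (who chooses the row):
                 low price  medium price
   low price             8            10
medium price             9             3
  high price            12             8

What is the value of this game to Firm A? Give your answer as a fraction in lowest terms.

28/3

Row medium price is strictly dominated by row high price, so Firm A never plays it.
The remaining 2×2 game on (low price, high price) × (low price, medium price) has no saddle point. Let Firm A play low price with probability p; indifference gives 8p + 12(1−p) = 10p + 8(1−p), so p = 2/3.
Similarly Firm B's optimal q on low price is 1/3, and the value is 8·(1/3) + (10)·(2/3) = 28/3.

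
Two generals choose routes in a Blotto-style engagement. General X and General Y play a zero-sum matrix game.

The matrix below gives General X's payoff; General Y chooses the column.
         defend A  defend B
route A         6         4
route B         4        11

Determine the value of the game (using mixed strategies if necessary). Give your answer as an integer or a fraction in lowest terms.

Row minima are 4 and 4, so General X's maximin is 4; column maxima are 6 and 11, so General Y's minimax is 6. These differ, so the equilibrium is in mixed strategies.
Let General X play route A with probability p. General Y is indifferent when 6p + 4(1−p) = 4p + 11(1−p), giving p = 7/9.
Let General Y play defend A with probability q. General X is indifferent when 6q + 4(1−q) = 4q + 11(1−q), giving q = 7/9.
The value is 6·(7/9) + (4)·(2/9) = 50/9.

50/9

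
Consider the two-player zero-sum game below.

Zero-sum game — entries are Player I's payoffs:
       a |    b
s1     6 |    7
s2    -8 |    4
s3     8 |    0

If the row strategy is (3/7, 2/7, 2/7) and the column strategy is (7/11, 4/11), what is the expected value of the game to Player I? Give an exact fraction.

22/7

Against (7/11, 4/11), each row's expected payoff is s1: 70/11; s2: -40/11; s3: 56/11.
Taking the (3/7, 2/7, 2/7)-weighted average: (3/7)·(70/11) + (2/7)·(-40/11) + (2/7)·(56/11) = 22/7.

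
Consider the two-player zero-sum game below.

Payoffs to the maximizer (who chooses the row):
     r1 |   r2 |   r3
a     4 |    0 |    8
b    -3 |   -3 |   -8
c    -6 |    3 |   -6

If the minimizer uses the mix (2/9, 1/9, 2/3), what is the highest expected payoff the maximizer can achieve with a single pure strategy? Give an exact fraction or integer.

a: (4)·(2/9) + (0)·(1/9) + (8)·(2/3) = 56/9.
b: (-3)·(2/9) + (-3)·(1/9) + (-8)·(2/3) = -19/3.
c: (-6)·(2/9) + (3)·(1/9) + (-6)·(2/3) = -5.
The best pure response is a with expected payoff 56/9.

56/9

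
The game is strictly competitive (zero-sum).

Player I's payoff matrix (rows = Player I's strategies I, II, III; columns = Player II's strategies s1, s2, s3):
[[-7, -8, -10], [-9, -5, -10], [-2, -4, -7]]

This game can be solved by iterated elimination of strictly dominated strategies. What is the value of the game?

Row II is strictly dominated by row III (-2>-9, -4>-5, -7>-10); eliminate II.
Column s2 is strictly dominated by s3 for Player II (-10<-8, -7<-4); eliminate s2.
Row I is strictly dominated by row III (-2>-7, -7>-10); eliminate I.
Column s1 is strictly dominated by s3 for Player II (-7<-2); eliminate s1.
Only (III, s3) remains, with payoff -7.

-7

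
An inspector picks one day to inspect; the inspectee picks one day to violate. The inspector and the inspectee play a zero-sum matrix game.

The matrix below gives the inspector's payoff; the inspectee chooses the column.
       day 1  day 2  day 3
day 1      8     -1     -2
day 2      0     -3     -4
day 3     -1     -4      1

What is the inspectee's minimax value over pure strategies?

The worst case (largest entry) in each column is day 1: 8, day 2: -1, day 3: 1.
The best (smallest) of these is -1.

-1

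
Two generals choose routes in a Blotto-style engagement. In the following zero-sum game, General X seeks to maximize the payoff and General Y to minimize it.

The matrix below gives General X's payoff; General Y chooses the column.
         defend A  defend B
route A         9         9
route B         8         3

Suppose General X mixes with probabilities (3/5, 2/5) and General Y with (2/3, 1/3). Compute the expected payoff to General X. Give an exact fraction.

Against (2/3, 1/3), each row's expected payoff is route A: 9; route B: 19/3.
Taking the (3/5, 2/5)-weighted average: (3/5)·(9) + (2/5)·(19/3) = 119/15.

119/15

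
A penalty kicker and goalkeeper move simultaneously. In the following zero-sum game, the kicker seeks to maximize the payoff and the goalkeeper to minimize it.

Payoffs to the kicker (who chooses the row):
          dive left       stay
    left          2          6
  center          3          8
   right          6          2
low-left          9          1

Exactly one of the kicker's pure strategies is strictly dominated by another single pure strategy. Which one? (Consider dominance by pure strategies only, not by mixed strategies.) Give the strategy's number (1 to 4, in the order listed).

Compare left with center: 3 > 2, 8 > 6.
So center strictly dominates left for the kicker; left is strictly dominated.

1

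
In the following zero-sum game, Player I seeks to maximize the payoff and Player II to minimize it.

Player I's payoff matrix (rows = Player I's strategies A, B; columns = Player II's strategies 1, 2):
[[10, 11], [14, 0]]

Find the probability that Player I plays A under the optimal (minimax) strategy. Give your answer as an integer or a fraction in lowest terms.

14/15

Row minima are 10 and 0, so Player I's maximin is 10; column maxima are 14 and 11, so Player II's minimax is 11. These differ, so the equilibrium is in mixed strategies.
Let Player I play A with probability p. Player II is indifferent when 10p + 14(1−p) = 11p, giving p = 14/15.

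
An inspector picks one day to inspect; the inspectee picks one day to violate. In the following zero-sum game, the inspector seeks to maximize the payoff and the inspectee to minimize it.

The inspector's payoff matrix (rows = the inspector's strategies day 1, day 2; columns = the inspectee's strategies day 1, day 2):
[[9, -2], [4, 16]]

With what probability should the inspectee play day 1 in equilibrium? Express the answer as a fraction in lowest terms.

Row minima are -2 and 4, so the inspector's maximin is 4; column maxima are 9 and 16, so the inspectee's minimax is 9. These differ, so the equilibrium is in mixed strategies.
Let the inspectee play day 1 with probability q. The inspector is indifferent when 9q − 2(1−q) = 4q + 16(1−q), giving q = 18/23.

18/23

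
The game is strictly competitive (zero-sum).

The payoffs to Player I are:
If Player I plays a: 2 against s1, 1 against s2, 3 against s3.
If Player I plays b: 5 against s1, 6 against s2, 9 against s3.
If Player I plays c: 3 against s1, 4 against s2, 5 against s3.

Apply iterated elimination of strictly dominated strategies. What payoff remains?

Row a is strictly dominated by row b (5>2, 6>1, 9>3); eliminate a.
Column s2 is strictly dominated by s1 for Player II (5<6, 3<4); eliminate s2.
Column s3 is strictly dominated by s1 for Player II (5<9, 3<5); eliminate s3.
Row c is strictly dominated by row b (5>3); eliminate c.
Only (b, s1) remains, with payoff 5.

5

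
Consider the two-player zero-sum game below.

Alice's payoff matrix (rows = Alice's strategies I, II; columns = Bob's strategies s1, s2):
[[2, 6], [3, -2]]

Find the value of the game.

22/9

Row minima are 2 and -2, so Alice's maximin is 2; column maxima are 3 and 6, so Bob's minimax is 3. These differ, so the equilibrium is in mixed strategies.
Let Alice play I with probability p. Bob is indifferent when 2p + 3(1−p) = 6p − 2(1−p), giving p = 5/9.
Let Bob play s1 with probability q. Alice is indifferent when 2q + 6(1−q) = 3q − 2(1−q), giving q = 8/9.
The value is 2·(8/9) + (6)·(1/9) = 22/9.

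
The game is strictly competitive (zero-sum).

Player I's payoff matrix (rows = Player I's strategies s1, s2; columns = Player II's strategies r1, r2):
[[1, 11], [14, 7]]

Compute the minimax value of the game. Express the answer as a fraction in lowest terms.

Row minima are 1 and 7, so Player I's maximin is 7; column maxima are 14 and 11, so Player II's minimax is 11. These differ, so the equilibrium is in mixed strategies.
Let Player I play s1 with probability p. Player II is indifferent when p + 14(1−p) = 11p + 7(1−p), giving p = 7/17.
Let Player II play r1 with probability q. Player I is indifferent when q + 11(1−q) = 14q + 7(1−q), giving q = 4/17.
The value is 1·(4/17) + (11)·(13/17) = 147/17.

147/17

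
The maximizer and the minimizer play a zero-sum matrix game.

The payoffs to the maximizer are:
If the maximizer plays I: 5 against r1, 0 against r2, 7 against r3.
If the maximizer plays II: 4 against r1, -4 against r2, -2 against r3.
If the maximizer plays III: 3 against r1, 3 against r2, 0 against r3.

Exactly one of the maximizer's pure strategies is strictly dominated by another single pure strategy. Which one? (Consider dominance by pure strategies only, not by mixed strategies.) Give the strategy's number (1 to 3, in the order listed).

Compare II with I: 5 > 4, 0 > -4, 7 > -2.
So I strictly dominates II for the maximizer; II is strictly dominated.

2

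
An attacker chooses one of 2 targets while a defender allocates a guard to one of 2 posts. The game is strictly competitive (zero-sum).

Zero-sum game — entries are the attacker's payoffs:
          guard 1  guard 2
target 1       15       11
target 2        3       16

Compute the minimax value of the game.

Row minima are 11 and 3, so the attacker's maximin is 11; column maxima are 15 and 16, so the defender's minimax is 15. These differ, so the equilibrium is in mixed strategies.
Let the attacker play target 1 with probability p. The defender is indifferent when 15p + 3(1−p) = 11p + 16(1−p), giving p = 13/17.
Let the defender play guard 1 with probability q. The attacker is indifferent when 15q + 11(1−q) = 3q + 16(1−q), giving q = 5/17.
The value is 15·(5/17) + (11)·(12/17) = 207/17.

207/17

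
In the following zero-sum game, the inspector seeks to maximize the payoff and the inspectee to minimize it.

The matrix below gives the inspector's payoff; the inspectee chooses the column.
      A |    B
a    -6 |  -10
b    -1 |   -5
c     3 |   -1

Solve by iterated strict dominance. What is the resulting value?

Column A is strictly dominated by B for the inspectee (-10<-6, -5<-1, -1<3); eliminate A.
Row b is strictly dominated by row c (-1>-5); eliminate b.
Row a is strictly dominated by row c (-1>-10); eliminate a.
Only (c, B) remains, with payoff -1.

-1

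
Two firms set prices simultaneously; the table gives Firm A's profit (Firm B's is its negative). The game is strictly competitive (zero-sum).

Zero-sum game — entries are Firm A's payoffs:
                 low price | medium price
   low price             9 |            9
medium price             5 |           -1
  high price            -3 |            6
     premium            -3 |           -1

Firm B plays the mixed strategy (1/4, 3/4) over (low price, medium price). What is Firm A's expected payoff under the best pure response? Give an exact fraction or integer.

9

low price: (9)·(1/4) + (9)·(3/4) = 9.
medium price: (5)·(1/4) + (-1)·(3/4) = 1/2.
high price: (-3)·(1/4) + (6)·(3/4) = 15/4.
premium: (-3)·(1/4) + (-1)·(3/4) = -3/2.
The best pure response is low price with expected payoff 9.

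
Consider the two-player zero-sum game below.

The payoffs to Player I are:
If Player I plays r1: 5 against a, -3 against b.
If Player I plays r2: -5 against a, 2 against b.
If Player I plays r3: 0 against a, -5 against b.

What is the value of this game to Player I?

Row r3 is strictly dominated by row r1, so Player I never plays it.
The remaining 2×2 game on (r1, r2) × (a, b) has no saddle point. Let Player I play r1 with probability p; indifference gives 5p − 5(1−p) = −3p + 2(1−p), so p = 7/15.
Similarly Player II's optimal q on a is 1/3, and the value is 5·(1/3) + (-3)·(2/3) = -1/3.

-1/3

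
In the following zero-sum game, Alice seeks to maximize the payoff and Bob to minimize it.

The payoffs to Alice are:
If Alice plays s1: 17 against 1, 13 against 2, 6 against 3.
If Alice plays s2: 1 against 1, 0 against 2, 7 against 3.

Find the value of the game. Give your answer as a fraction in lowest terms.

Column 1 is strictly dominated by 2 for Bob (it gives Alice more in every row).
The remaining 2×2 game on (s1, s2) × (2, 3) has no saddle point. Let Alice play s1 with probability p; indifference gives 13p = 6p + 7(1−p), so p = 1/2.
Similarly Bob's optimal q on 2 is 1/14, and the value is 13·(1/14) + (6)·(13/14) = 13/2.

13/2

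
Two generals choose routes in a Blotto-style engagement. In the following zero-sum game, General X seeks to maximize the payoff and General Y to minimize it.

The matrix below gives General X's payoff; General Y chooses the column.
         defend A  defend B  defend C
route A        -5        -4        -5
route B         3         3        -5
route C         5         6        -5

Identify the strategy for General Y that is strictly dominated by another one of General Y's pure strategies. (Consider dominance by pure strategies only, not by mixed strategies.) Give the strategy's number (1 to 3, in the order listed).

General Y prefers columns that give General X less. Compare defend B with defend C: -5 < -4, -5 < 3, -5 < 6.
So defend C strictly dominates defend B for General Y; defend B is strictly dominated.

2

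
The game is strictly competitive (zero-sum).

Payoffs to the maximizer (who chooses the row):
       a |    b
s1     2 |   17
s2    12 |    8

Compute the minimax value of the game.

Row minima are 2 and 8, so the maximizer's maximin is 8; column maxima are 12 and 17, so the minimizer's minimax is 12. These differ, so the equilibrium is in mixed strategies.
Let the maximizer play s1 with probability p. The minimizer is indifferent when 2p + 12(1−p) = 17p + 8(1−p), giving p = 4/19.
Let the minimizer play a with probability q. The maximizer is indifferent when 2q + 17(1−q) = 12q + 8(1−q), giving q = 9/19.
The value is 2·(9/19) + (17)·(10/19) = 188/19.

188/19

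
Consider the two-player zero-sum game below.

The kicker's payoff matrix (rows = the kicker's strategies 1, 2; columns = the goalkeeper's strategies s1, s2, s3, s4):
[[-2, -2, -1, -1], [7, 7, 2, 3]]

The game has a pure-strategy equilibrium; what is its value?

2

Row minima: -2, 2 → the kicker's maximin is 2.
Column maxima: 7, 7, 2, 3 → the goalkeeper's minimax is 2.
They coincide at (2, s3), so the value is 2.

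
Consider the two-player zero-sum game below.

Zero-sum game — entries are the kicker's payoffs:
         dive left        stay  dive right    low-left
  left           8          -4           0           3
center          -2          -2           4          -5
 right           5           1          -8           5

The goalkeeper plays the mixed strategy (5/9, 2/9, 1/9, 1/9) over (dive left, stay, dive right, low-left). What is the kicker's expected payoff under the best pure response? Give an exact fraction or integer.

35/9

left: (8)·(5/9) + (-4)·(2/9) + (0)·(1/9) + (3)·(1/9) = 35/9.
center: (-2)·(5/9) + (-2)·(2/9) + (4)·(1/9) + (-5)·(1/9) = -5/3.
right: (5)·(5/9) + (1)·(2/9) + (-8)·(1/9) + (5)·(1/9) = 8/3.
The best pure response is left with expected payoff 35/9.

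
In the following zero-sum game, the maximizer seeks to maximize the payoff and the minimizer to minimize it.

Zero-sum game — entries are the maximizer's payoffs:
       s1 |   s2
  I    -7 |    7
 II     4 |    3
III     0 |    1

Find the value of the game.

49/15

Row III is strictly dominated by row II, so the maximizer never plays it.
The remaining 2×2 game on (I, II) × (s1, s2) has no saddle point. Let the maximizer play I with probability p; indifference gives −7p + 4(1−p) = 7p + 3(1−p), so p = 1/15.
Similarly the minimizer's optimal q on s1 is 4/15, and the value is -7·(4/15) + (7)·(11/15) = 49/15.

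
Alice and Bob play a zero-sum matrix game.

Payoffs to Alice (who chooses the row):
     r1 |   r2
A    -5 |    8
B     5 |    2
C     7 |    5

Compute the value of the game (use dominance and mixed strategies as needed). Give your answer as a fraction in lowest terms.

27/5

Row B is strictly dominated by row C, so Alice never plays it.
The remaining 2×2 game on (A, C) × (r1, r2) has no saddle point. Let Alice play A with probability p; indifference gives −5p + 7(1−p) = 8p + 5(1−p), so p = 2/15.
Similarly Bob's optimal q on r1 is 1/5, and the value is -5·(1/5) + (8)·(4/5) = 27/5.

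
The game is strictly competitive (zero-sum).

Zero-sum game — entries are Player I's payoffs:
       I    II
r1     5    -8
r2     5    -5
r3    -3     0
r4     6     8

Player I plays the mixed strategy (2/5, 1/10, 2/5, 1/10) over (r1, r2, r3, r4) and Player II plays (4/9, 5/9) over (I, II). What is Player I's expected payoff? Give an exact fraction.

-23/30

Against (4/9, 5/9), each row's expected payoff is r1: -20/9; r2: -5/9; r3: -4/3; r4: 64/9.
Taking the (2/5, 1/10, 2/5, 1/10)-weighted average: (2/5)·(-20/9) + (1/10)·(-5/9) + (2/5)·(-4/3) + (1/10)·(64/9) = -23/30.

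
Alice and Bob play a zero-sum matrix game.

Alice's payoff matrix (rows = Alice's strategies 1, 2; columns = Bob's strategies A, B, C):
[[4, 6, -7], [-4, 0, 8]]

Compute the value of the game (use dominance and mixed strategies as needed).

Column B is strictly dominated by A for Bob (it gives Alice more in every row).
The remaining 2×2 game on (1, 2) × (A, C) has no saddle point. Let Alice play 1 with probability p; indifference gives 4p − 4(1−p) = −7p + 8(1−p), so p = 12/23.
Similarly Bob's optimal q on A is 15/23, and the value is 4·(15/23) + (-7)·(8/23) = 4/23.

4/23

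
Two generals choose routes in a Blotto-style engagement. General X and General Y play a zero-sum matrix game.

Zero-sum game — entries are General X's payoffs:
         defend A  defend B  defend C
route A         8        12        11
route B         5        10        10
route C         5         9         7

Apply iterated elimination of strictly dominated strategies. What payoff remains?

8

Column defend B is strictly dominated by defend A for General Y (8<12, 5<10, 5<9); eliminate defend B.
Row route B is strictly dominated by row route A (8>5, 11>10); eliminate route B.
Column defend C is strictly dominated by defend A for General Y (8<11, 5<7); eliminate defend C.
Row route C is strictly dominated by row route A (8>5); eliminate route C.
Only (route A, defend A) remains, with payoff 8.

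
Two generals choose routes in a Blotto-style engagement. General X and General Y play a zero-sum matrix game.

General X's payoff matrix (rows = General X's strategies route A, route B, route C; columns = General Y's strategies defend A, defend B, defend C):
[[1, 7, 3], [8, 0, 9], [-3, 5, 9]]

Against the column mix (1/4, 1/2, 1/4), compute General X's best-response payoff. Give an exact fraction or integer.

route A: (1)·(1/4) + (7)·(1/2) + (3)·(1/4) = 9/2.
route B: (8)·(1/4) + (0)·(1/2) + (9)·(1/4) = 17/4.
route C: (-3)·(1/4) + (5)·(1/2) + (9)·(1/4) = 4.
The best pure response is route A with expected payoff 9/2.

9/2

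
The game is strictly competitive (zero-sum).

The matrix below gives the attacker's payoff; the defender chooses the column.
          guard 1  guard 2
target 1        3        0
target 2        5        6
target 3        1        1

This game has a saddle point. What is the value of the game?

5

Row minima: 0, 5, 1 → the attacker's maximin is 5.
Column maxima: 5, 6 → the defender's minimax is 5.
They coincide at (target 2, guard 1), so the value is 5.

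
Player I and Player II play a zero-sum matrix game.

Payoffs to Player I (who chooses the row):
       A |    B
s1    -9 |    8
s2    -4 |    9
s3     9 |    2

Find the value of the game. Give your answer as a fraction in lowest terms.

Row s1 is strictly dominated by row s2, so Player I never plays it.
The remaining 2×2 game on (s2, s3) × (A, B) has no saddle point. Let Player I play s2 with probability p; indifference gives −4p + 9(1−p) = 9p + 2(1−p), so p = 7/20.
Similarly Player II's optimal q on A is 7/20, and the value is -4·(7/20) + (9)·(13/20) = 89/20.

89/20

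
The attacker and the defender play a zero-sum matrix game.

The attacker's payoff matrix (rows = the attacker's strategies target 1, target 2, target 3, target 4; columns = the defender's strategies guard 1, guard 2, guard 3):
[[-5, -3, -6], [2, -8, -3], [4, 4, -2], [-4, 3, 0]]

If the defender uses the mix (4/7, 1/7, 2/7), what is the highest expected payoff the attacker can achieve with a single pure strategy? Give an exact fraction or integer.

target 1: (-5)·(4/7) + (-3)·(1/7) + (-6)·(2/7) = -5.
target 2: (2)·(4/7) + (-8)·(1/7) + (-3)·(2/7) = -6/7.
target 3: (4)·(4/7) + (4)·(1/7) + (-2)·(2/7) = 16/7.
target 4: (-4)·(4/7) + (3)·(1/7) + (0)·(2/7) = -13/7.
The best pure response is target 3 with expected payoff 16/7.

16/7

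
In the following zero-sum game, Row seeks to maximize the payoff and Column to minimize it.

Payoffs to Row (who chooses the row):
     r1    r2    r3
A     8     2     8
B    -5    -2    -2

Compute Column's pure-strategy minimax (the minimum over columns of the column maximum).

2

The worst case (largest entry) in each column is r1: 8, r2: 2, r3: 8.
The best (smallest) of these is 2.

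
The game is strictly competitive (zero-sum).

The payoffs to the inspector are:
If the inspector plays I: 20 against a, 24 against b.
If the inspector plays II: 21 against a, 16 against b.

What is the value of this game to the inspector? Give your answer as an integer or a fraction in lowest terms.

Row minima are 20 and 16, so the inspector's maximin is 20; column maxima are 21 and 24, so the inspectee's minimax is 21. These differ, so the equilibrium is in mixed strategies.
Let the inspector play I with probability p. The inspectee is indifferent when 20p + 21(1−p) = 24p + 16(1−p), giving p = 5/9.
Let the inspectee play a with probability q. The inspector is indifferent when 20q + 24(1−q) = 21q + 16(1−q), giving q = 8/9.
The value is 20·(8/9) + (24)·(1/9) = 184/9.

184/9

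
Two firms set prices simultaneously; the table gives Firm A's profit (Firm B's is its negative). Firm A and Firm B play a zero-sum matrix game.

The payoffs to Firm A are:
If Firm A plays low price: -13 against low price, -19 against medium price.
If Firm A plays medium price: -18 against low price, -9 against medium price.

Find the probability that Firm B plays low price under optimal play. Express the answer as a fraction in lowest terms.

Row minima are -19 and -18, so Firm A's maximin is -18; column maxima are -13 and -9, so Firm B's minimax is -13. These differ, so the equilibrium is in mixed strategies.
Let Firm B play low price with probability q. Firm A is indifferent when −13q − 19(1−q) = −18q − 9(1−q), giving q = 2/3.

2/3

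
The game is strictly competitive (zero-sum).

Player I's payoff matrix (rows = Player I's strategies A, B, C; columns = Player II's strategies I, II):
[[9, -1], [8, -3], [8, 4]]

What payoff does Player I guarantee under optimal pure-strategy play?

Row minima: -1, -3, 4 → Player I's maximin is 4.
Column maxima: 9, 4 → Player II's minimax is 4.
They coincide at (C, II), so the value is 4.

4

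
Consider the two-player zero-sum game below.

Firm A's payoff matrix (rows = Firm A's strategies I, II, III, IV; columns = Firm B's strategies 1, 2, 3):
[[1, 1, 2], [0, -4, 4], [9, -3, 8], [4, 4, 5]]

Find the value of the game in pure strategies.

Row minima: 1, -4, -3, 4 → Firm A's maximin is 4.
Column maxima: 9, 4, 8 → Firm B's minimax is 4.
They coincide at (IV, 2), so the value is 4.

4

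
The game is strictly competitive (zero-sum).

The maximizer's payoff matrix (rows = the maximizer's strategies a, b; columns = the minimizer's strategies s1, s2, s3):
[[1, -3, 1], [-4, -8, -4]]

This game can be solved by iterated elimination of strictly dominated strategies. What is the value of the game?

Column s3 is strictly dominated by s2 for the minimizer (-3<1, -8<-4); eliminate s3.
Column s1 is strictly dominated by s2 for the minimizer (-3<1, -8<-4); eliminate s1.
Row b is strictly dominated by row a (-3>-8); eliminate b.
Only (a, s2) remains, with payoff -3.

-3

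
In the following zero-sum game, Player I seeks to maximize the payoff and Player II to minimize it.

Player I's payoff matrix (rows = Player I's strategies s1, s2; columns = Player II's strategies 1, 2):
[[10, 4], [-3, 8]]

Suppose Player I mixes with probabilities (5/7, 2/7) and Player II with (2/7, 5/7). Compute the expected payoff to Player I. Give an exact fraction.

268/49

Against (2/7, 5/7), each row's expected payoff is s1: 40/7; s2: 34/7.
Taking the (5/7, 2/7)-weighted average: (5/7)·(40/7) + (2/7)·(34/7) = 268/49.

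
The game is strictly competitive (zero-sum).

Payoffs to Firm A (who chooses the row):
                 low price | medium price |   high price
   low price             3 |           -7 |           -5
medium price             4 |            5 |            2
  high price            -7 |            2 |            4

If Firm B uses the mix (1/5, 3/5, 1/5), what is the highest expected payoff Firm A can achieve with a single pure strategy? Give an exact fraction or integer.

21/5

low price: (3)·(1/5) + (-7)·(3/5) + (-5)·(1/5) = -23/5.
medium price: (4)·(1/5) + (5)·(3/5) + (2)·(1/5) = 21/5.
high price: (-7)·(1/5) + (2)·(3/5) + (4)·(1/5) = 3/5.
The best pure response is medium price with expected payoff 21/5.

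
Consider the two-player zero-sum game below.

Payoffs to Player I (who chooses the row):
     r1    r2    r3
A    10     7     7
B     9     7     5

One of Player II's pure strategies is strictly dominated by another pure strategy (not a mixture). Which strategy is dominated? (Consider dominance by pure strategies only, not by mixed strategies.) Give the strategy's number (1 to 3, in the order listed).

1

Player II prefers columns that give Player I less. Compare r1 with r2: 7 < 10, 7 < 9.
So r2 strictly dominates r1 for Player II; r1 is strictly dominated.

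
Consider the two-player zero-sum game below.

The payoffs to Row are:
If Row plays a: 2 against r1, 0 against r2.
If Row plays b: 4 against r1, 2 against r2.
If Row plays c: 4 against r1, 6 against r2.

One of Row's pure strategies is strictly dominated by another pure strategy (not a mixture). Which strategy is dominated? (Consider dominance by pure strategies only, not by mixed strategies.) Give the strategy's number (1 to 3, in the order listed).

Compare a with b: 4 > 2, 2 > 0.
So b strictly dominates a for Row; a is strictly dominated.

1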